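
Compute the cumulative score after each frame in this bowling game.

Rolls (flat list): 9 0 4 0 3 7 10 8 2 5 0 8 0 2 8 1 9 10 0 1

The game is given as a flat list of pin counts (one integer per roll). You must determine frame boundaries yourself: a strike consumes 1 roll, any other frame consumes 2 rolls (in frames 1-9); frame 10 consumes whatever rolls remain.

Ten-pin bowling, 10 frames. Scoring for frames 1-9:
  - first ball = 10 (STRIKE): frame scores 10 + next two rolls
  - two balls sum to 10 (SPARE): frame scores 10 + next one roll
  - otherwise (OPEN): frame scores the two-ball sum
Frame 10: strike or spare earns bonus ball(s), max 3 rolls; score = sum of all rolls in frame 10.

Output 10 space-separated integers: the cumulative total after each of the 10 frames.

Frame 1: OPEN (9+0=9). Cumulative: 9
Frame 2: OPEN (4+0=4). Cumulative: 13
Frame 3: SPARE (3+7=10). 10 + next roll (10) = 20. Cumulative: 33
Frame 4: STRIKE. 10 + next two rolls (8+2) = 20. Cumulative: 53
Frame 5: SPARE (8+2=10). 10 + next roll (5) = 15. Cumulative: 68
Frame 6: OPEN (5+0=5). Cumulative: 73
Frame 7: OPEN (8+0=8). Cumulative: 81
Frame 8: SPARE (2+8=10). 10 + next roll (1) = 11. Cumulative: 92
Frame 9: SPARE (1+9=10). 10 + next roll (10) = 20. Cumulative: 112
Frame 10: STRIKE. Sum of all frame-10 rolls (10+0+1) = 11. Cumulative: 123

Answer: 9 13 33 53 68 73 81 92 112 123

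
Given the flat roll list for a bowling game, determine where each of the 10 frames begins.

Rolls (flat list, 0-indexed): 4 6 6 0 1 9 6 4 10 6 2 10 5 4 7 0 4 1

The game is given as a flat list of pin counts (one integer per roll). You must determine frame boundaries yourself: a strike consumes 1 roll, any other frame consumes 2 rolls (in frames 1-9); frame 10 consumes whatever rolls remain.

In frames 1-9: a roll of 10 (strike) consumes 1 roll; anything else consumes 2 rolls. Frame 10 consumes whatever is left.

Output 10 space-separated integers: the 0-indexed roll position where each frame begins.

Frame 1 starts at roll index 0: rolls=4,6 (sum=10), consumes 2 rolls
Frame 2 starts at roll index 2: rolls=6,0 (sum=6), consumes 2 rolls
Frame 3 starts at roll index 4: rolls=1,9 (sum=10), consumes 2 rolls
Frame 4 starts at roll index 6: rolls=6,4 (sum=10), consumes 2 rolls
Frame 5 starts at roll index 8: roll=10 (strike), consumes 1 roll
Frame 6 starts at roll index 9: rolls=6,2 (sum=8), consumes 2 rolls
Frame 7 starts at roll index 11: roll=10 (strike), consumes 1 roll
Frame 8 starts at roll index 12: rolls=5,4 (sum=9), consumes 2 rolls
Frame 9 starts at roll index 14: rolls=7,0 (sum=7), consumes 2 rolls
Frame 10 starts at roll index 16: 2 remaining rolls

Answer: 0 2 4 6 8 9 11 12 14 16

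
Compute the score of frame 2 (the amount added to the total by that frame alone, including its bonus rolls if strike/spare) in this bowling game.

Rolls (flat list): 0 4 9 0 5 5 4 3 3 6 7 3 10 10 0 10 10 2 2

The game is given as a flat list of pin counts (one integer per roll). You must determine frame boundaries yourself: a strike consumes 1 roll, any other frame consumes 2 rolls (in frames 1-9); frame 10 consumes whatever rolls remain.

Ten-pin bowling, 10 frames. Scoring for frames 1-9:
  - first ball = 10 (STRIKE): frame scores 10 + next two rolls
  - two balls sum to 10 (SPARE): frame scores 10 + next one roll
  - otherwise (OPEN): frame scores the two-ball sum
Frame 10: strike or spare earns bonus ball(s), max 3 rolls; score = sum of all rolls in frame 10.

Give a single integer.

Frame 1: OPEN (0+4=4). Cumulative: 4
Frame 2: OPEN (9+0=9). Cumulative: 13
Frame 3: SPARE (5+5=10). 10 + next roll (4) = 14. Cumulative: 27
Frame 4: OPEN (4+3=7). Cumulative: 34

Answer: 9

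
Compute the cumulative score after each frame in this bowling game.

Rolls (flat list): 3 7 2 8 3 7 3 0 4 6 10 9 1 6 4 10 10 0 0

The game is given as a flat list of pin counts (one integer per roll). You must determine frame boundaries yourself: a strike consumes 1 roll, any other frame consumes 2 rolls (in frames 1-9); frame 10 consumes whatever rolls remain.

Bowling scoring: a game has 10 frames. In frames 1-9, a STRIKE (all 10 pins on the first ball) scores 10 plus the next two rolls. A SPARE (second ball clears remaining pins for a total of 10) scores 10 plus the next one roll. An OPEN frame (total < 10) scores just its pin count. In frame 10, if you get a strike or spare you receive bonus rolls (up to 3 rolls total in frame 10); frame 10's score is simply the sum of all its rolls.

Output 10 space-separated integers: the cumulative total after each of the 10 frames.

Frame 1: SPARE (3+7=10). 10 + next roll (2) = 12. Cumulative: 12
Frame 2: SPARE (2+8=10). 10 + next roll (3) = 13. Cumulative: 25
Frame 3: SPARE (3+7=10). 10 + next roll (3) = 13. Cumulative: 38
Frame 4: OPEN (3+0=3). Cumulative: 41
Frame 5: SPARE (4+6=10). 10 + next roll (10) = 20. Cumulative: 61
Frame 6: STRIKE. 10 + next two rolls (9+1) = 20. Cumulative: 81
Frame 7: SPARE (9+1=10). 10 + next roll (6) = 16. Cumulative: 97
Frame 8: SPARE (6+4=10). 10 + next roll (10) = 20. Cumulative: 117
Frame 9: STRIKE. 10 + next two rolls (10+0) = 20. Cumulative: 137
Frame 10: STRIKE. Sum of all frame-10 rolls (10+0+0) = 10. Cumulative: 147

Answer: 12 25 38 41 61 81 97 117 137 147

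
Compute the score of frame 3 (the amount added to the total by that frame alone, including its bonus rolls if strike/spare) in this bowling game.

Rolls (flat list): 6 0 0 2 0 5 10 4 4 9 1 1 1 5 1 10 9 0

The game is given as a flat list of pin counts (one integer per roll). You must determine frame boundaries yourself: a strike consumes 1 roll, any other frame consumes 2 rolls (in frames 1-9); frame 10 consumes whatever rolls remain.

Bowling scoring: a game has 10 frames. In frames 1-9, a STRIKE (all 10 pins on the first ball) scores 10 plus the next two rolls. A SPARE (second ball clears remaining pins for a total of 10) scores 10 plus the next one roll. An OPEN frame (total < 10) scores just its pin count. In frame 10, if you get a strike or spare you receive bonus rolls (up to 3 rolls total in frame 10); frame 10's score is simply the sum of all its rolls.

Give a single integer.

Answer: 5

Derivation:
Frame 1: OPEN (6+0=6). Cumulative: 6
Frame 2: OPEN (0+2=2). Cumulative: 8
Frame 3: OPEN (0+5=5). Cumulative: 13
Frame 4: STRIKE. 10 + next two rolls (4+4) = 18. Cumulative: 31
Frame 5: OPEN (4+4=8). Cumulative: 39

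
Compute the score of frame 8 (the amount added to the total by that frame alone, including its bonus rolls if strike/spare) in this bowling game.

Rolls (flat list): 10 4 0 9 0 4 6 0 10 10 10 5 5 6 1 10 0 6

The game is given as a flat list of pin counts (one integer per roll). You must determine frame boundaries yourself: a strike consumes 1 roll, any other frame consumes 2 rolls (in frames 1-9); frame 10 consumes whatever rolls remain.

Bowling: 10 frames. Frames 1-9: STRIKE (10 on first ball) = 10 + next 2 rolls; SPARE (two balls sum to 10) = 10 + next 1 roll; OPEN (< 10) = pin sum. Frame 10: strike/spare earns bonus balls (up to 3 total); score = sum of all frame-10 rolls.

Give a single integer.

Frame 1: STRIKE. 10 + next two rolls (4+0) = 14. Cumulative: 14
Frame 2: OPEN (4+0=4). Cumulative: 18
Frame 3: OPEN (9+0=9). Cumulative: 27
Frame 4: SPARE (4+6=10). 10 + next roll (0) = 10. Cumulative: 37
Frame 5: SPARE (0+10=10). 10 + next roll (10) = 20. Cumulative: 57
Frame 6: STRIKE. 10 + next two rolls (10+5) = 25. Cumulative: 82
Frame 7: STRIKE. 10 + next two rolls (5+5) = 20. Cumulative: 102
Frame 8: SPARE (5+5=10). 10 + next roll (6) = 16. Cumulative: 118
Frame 9: OPEN (6+1=7). Cumulative: 125
Frame 10: STRIKE. Sum of all frame-10 rolls (10+0+6) = 16. Cumulative: 141

Answer: 16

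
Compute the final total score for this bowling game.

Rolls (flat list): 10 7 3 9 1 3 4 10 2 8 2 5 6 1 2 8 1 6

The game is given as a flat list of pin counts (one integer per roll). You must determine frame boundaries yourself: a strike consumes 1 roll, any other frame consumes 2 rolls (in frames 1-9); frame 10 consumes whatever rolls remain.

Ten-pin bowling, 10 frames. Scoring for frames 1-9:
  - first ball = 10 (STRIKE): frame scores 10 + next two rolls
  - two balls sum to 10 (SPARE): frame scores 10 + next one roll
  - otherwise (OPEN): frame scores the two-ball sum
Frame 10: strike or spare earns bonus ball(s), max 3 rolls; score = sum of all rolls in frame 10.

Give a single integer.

Frame 1: STRIKE. 10 + next two rolls (7+3) = 20. Cumulative: 20
Frame 2: SPARE (7+3=10). 10 + next roll (9) = 19. Cumulative: 39
Frame 3: SPARE (9+1=10). 10 + next roll (3) = 13. Cumulative: 52
Frame 4: OPEN (3+4=7). Cumulative: 59
Frame 5: STRIKE. 10 + next two rolls (2+8) = 20. Cumulative: 79
Frame 6: SPARE (2+8=10). 10 + next roll (2) = 12. Cumulative: 91
Frame 7: OPEN (2+5=7). Cumulative: 98
Frame 8: OPEN (6+1=7). Cumulative: 105
Frame 9: SPARE (2+8=10). 10 + next roll (1) = 11. Cumulative: 116
Frame 10: OPEN. Sum of all frame-10 rolls (1+6) = 7. Cumulative: 123

Answer: 123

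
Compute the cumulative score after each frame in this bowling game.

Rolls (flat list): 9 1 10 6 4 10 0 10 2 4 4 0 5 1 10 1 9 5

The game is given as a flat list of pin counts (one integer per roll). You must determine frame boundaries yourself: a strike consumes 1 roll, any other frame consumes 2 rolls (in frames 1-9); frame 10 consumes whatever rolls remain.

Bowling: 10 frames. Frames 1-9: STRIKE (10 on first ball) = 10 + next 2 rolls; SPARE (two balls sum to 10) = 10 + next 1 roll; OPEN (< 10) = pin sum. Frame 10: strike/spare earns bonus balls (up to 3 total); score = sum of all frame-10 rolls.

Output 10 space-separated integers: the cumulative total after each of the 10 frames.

Answer: 20 40 60 80 92 98 102 108 128 143

Derivation:
Frame 1: SPARE (9+1=10). 10 + next roll (10) = 20. Cumulative: 20
Frame 2: STRIKE. 10 + next two rolls (6+4) = 20. Cumulative: 40
Frame 3: SPARE (6+4=10). 10 + next roll (10) = 20. Cumulative: 60
Frame 4: STRIKE. 10 + next two rolls (0+10) = 20. Cumulative: 80
Frame 5: SPARE (0+10=10). 10 + next roll (2) = 12. Cumulative: 92
Frame 6: OPEN (2+4=6). Cumulative: 98
Frame 7: OPEN (4+0=4). Cumulative: 102
Frame 8: OPEN (5+1=6). Cumulative: 108
Frame 9: STRIKE. 10 + next two rolls (1+9) = 20. Cumulative: 128
Frame 10: SPARE. Sum of all frame-10 rolls (1+9+5) = 15. Cumulative: 143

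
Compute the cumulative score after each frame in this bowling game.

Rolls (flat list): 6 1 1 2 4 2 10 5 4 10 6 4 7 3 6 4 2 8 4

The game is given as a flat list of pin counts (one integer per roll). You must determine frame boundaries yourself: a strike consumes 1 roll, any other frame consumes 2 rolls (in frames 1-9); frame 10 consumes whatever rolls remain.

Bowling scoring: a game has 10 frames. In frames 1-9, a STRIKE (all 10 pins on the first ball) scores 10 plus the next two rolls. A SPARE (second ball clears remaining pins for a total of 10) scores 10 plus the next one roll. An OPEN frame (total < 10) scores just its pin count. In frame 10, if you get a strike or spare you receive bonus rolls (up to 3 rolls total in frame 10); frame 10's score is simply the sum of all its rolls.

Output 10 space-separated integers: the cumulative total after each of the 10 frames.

Frame 1: OPEN (6+1=7). Cumulative: 7
Frame 2: OPEN (1+2=3). Cumulative: 10
Frame 3: OPEN (4+2=6). Cumulative: 16
Frame 4: STRIKE. 10 + next two rolls (5+4) = 19. Cumulative: 35
Frame 5: OPEN (5+4=9). Cumulative: 44
Frame 6: STRIKE. 10 + next two rolls (6+4) = 20. Cumulative: 64
Frame 7: SPARE (6+4=10). 10 + next roll (7) = 17. Cumulative: 81
Frame 8: SPARE (7+3=10). 10 + next roll (6) = 16. Cumulative: 97
Frame 9: SPARE (6+4=10). 10 + next roll (2) = 12. Cumulative: 109
Frame 10: SPARE. Sum of all frame-10 rolls (2+8+4) = 14. Cumulative: 123

Answer: 7 10 16 35 44 64 81 97 109 123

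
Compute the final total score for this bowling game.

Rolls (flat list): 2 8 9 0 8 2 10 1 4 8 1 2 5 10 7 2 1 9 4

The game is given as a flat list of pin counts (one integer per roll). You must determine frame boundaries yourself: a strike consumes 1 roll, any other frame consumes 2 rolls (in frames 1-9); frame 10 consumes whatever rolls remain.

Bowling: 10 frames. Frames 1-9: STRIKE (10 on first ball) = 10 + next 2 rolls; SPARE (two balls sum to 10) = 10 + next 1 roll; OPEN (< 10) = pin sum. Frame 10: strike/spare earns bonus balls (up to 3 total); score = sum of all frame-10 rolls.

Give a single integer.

Answer: 126

Derivation:
Frame 1: SPARE (2+8=10). 10 + next roll (9) = 19. Cumulative: 19
Frame 2: OPEN (9+0=9). Cumulative: 28
Frame 3: SPARE (8+2=10). 10 + next roll (10) = 20. Cumulative: 48
Frame 4: STRIKE. 10 + next two rolls (1+4) = 15. Cumulative: 63
Frame 5: OPEN (1+4=5). Cumulative: 68
Frame 6: OPEN (8+1=9). Cumulative: 77
Frame 7: OPEN (2+5=7). Cumulative: 84
Frame 8: STRIKE. 10 + next two rolls (7+2) = 19. Cumulative: 103
Frame 9: OPEN (7+2=9). Cumulative: 112
Frame 10: SPARE. Sum of all frame-10 rolls (1+9+4) = 14. Cumulative: 126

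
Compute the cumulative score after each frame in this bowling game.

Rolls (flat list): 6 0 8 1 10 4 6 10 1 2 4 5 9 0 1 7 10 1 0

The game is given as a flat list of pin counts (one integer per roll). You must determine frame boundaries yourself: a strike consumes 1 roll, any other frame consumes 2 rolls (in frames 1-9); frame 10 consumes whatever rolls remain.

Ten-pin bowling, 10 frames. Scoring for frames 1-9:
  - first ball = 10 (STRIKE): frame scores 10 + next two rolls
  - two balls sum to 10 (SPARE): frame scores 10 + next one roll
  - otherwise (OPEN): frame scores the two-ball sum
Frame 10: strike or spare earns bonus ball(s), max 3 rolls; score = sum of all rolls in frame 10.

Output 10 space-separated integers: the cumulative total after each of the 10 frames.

Answer: 6 15 35 55 68 71 80 89 97 108

Derivation:
Frame 1: OPEN (6+0=6). Cumulative: 6
Frame 2: OPEN (8+1=9). Cumulative: 15
Frame 3: STRIKE. 10 + next two rolls (4+6) = 20. Cumulative: 35
Frame 4: SPARE (4+6=10). 10 + next roll (10) = 20. Cumulative: 55
Frame 5: STRIKE. 10 + next two rolls (1+2) = 13. Cumulative: 68
Frame 6: OPEN (1+2=3). Cumulative: 71
Frame 7: OPEN (4+5=9). Cumulative: 80
Frame 8: OPEN (9+0=9). Cumulative: 89
Frame 9: OPEN (1+7=8). Cumulative: 97
Frame 10: STRIKE. Sum of all frame-10 rolls (10+1+0) = 11. Cumulative: 108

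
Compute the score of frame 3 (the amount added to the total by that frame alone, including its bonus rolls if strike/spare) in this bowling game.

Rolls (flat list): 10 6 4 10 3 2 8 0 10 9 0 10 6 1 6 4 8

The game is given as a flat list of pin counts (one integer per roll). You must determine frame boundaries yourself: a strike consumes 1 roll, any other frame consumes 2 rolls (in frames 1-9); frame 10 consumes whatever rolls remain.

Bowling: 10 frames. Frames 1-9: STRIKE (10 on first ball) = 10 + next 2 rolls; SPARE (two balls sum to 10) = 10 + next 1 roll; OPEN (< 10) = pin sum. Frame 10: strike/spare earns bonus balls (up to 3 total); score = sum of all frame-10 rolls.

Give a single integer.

Answer: 15

Derivation:
Frame 1: STRIKE. 10 + next two rolls (6+4) = 20. Cumulative: 20
Frame 2: SPARE (6+4=10). 10 + next roll (10) = 20. Cumulative: 40
Frame 3: STRIKE. 10 + next two rolls (3+2) = 15. Cumulative: 55
Frame 4: OPEN (3+2=5). Cumulative: 60
Frame 5: OPEN (8+0=8). Cumulative: 68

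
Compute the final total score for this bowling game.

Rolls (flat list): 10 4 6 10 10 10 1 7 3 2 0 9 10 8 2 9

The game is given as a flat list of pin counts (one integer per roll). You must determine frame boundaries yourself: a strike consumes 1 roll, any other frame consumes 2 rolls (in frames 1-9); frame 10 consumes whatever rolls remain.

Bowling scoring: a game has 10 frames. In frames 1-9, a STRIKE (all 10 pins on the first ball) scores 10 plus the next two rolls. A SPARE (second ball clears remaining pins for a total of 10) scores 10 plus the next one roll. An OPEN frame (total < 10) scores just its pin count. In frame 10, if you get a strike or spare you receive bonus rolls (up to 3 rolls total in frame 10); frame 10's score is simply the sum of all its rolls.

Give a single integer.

Answer: 170

Derivation:
Frame 1: STRIKE. 10 + next two rolls (4+6) = 20. Cumulative: 20
Frame 2: SPARE (4+6=10). 10 + next roll (10) = 20. Cumulative: 40
Frame 3: STRIKE. 10 + next two rolls (10+10) = 30. Cumulative: 70
Frame 4: STRIKE. 10 + next two rolls (10+1) = 21. Cumulative: 91
Frame 5: STRIKE. 10 + next two rolls (1+7) = 18. Cumulative: 109
Frame 6: OPEN (1+7=8). Cumulative: 117
Frame 7: OPEN (3+2=5). Cumulative: 122
Frame 8: OPEN (0+9=9). Cumulative: 131
Frame 9: STRIKE. 10 + next two rolls (8+2) = 20. Cumulative: 151
Frame 10: SPARE. Sum of all frame-10 rolls (8+2+9) = 19. Cumulative: 170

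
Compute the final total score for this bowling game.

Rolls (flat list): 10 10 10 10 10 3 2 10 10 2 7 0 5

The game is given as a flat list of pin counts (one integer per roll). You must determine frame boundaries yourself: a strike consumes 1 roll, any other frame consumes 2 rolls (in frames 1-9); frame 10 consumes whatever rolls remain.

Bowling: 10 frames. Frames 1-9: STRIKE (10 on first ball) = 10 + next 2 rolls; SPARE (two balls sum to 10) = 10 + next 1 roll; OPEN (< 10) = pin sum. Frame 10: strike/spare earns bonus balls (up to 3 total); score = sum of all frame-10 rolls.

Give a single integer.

Frame 1: STRIKE. 10 + next two rolls (10+10) = 30. Cumulative: 30
Frame 2: STRIKE. 10 + next two rolls (10+10) = 30. Cumulative: 60
Frame 3: STRIKE. 10 + next two rolls (10+10) = 30. Cumulative: 90
Frame 4: STRIKE. 10 + next two rolls (10+3) = 23. Cumulative: 113
Frame 5: STRIKE. 10 + next two rolls (3+2) = 15. Cumulative: 128
Frame 6: OPEN (3+2=5). Cumulative: 133
Frame 7: STRIKE. 10 + next two rolls (10+2) = 22. Cumulative: 155
Frame 8: STRIKE. 10 + next two rolls (2+7) = 19. Cumulative: 174
Frame 9: OPEN (2+7=9). Cumulative: 183
Frame 10: OPEN. Sum of all frame-10 rolls (0+5) = 5. Cumulative: 188

Answer: 188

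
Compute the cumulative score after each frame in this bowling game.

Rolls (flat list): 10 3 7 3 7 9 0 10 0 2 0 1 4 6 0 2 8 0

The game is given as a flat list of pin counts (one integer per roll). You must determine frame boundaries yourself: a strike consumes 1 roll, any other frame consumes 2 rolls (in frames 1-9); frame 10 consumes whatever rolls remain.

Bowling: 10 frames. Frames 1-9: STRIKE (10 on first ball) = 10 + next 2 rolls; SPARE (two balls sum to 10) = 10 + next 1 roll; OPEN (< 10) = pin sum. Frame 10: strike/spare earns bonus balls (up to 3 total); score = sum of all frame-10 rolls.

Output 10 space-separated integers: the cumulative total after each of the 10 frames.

Answer: 20 33 52 61 73 75 76 86 88 96

Derivation:
Frame 1: STRIKE. 10 + next two rolls (3+7) = 20. Cumulative: 20
Frame 2: SPARE (3+7=10). 10 + next roll (3) = 13. Cumulative: 33
Frame 3: SPARE (3+7=10). 10 + next roll (9) = 19. Cumulative: 52
Frame 4: OPEN (9+0=9). Cumulative: 61
Frame 5: STRIKE. 10 + next two rolls (0+2) = 12. Cumulative: 73
Frame 6: OPEN (0+2=2). Cumulative: 75
Frame 7: OPEN (0+1=1). Cumulative: 76
Frame 8: SPARE (4+6=10). 10 + next roll (0) = 10. Cumulative: 86
Frame 9: OPEN (0+2=2). Cumulative: 88
Frame 10: OPEN. Sum of all frame-10 rolls (8+0) = 8. Cumulative: 96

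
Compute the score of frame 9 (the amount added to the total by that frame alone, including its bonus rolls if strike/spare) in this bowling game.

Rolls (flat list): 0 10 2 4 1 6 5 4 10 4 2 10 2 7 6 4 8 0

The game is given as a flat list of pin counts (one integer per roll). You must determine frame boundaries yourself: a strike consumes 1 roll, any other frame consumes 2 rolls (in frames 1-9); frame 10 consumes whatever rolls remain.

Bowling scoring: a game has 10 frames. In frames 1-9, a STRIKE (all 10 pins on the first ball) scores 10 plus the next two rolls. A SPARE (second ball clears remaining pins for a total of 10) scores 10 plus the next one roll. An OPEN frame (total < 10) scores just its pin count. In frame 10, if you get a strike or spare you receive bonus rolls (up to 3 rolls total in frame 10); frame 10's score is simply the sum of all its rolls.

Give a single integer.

Frame 1: SPARE (0+10=10). 10 + next roll (2) = 12. Cumulative: 12
Frame 2: OPEN (2+4=6). Cumulative: 18
Frame 3: OPEN (1+6=7). Cumulative: 25
Frame 4: OPEN (5+4=9). Cumulative: 34
Frame 5: STRIKE. 10 + next two rolls (4+2) = 16. Cumulative: 50
Frame 6: OPEN (4+2=6). Cumulative: 56
Frame 7: STRIKE. 10 + next two rolls (2+7) = 19. Cumulative: 75
Frame 8: OPEN (2+7=9). Cumulative: 84
Frame 9: SPARE (6+4=10). 10 + next roll (8) = 18. Cumulative: 102
Frame 10: OPEN. Sum of all frame-10 rolls (8+0) = 8. Cumulative: 110

Answer: 18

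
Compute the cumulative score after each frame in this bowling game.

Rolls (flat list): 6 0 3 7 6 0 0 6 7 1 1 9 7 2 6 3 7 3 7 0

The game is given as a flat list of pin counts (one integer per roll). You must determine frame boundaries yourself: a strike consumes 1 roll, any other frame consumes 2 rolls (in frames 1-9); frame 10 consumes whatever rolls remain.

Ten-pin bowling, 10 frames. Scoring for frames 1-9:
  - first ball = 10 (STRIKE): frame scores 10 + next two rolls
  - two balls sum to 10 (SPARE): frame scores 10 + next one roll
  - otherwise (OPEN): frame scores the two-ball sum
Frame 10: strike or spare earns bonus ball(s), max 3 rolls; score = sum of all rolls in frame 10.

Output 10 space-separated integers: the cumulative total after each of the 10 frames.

Frame 1: OPEN (6+0=6). Cumulative: 6
Frame 2: SPARE (3+7=10). 10 + next roll (6) = 16. Cumulative: 22
Frame 3: OPEN (6+0=6). Cumulative: 28
Frame 4: OPEN (0+6=6). Cumulative: 34
Frame 5: OPEN (7+1=8). Cumulative: 42
Frame 6: SPARE (1+9=10). 10 + next roll (7) = 17. Cumulative: 59
Frame 7: OPEN (7+2=9). Cumulative: 68
Frame 8: OPEN (6+3=9). Cumulative: 77
Frame 9: SPARE (7+3=10). 10 + next roll (7) = 17. Cumulative: 94
Frame 10: OPEN. Sum of all frame-10 rolls (7+0) = 7. Cumulative: 101

Answer: 6 22 28 34 42 59 68 77 94 101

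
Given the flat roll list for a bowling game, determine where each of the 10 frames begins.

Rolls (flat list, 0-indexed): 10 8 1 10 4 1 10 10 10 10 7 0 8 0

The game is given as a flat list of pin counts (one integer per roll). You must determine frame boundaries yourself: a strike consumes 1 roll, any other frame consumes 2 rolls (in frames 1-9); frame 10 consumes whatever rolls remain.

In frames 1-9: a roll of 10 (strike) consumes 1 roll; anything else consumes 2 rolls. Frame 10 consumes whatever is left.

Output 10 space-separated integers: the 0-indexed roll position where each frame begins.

Answer: 0 1 3 4 6 7 8 9 10 12

Derivation:
Frame 1 starts at roll index 0: roll=10 (strike), consumes 1 roll
Frame 2 starts at roll index 1: rolls=8,1 (sum=9), consumes 2 rolls
Frame 3 starts at roll index 3: roll=10 (strike), consumes 1 roll
Frame 4 starts at roll index 4: rolls=4,1 (sum=5), consumes 2 rolls
Frame 5 starts at roll index 6: roll=10 (strike), consumes 1 roll
Frame 6 starts at roll index 7: roll=10 (strike), consumes 1 roll
Frame 7 starts at roll index 8: roll=10 (strike), consumes 1 roll
Frame 8 starts at roll index 9: roll=10 (strike), consumes 1 roll
Frame 9 starts at roll index 10: rolls=7,0 (sum=7), consumes 2 rolls
Frame 10 starts at roll index 12: 2 remaining rolls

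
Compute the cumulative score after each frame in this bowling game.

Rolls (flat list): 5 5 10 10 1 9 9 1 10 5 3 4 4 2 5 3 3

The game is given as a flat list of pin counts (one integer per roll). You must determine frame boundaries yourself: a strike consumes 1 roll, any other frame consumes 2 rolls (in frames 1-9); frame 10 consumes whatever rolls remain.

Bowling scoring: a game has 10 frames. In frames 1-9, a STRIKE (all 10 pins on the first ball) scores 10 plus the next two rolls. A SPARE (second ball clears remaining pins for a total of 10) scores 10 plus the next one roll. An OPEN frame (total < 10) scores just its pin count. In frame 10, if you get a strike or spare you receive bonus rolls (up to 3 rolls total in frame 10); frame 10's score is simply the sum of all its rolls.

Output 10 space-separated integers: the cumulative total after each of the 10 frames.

Frame 1: SPARE (5+5=10). 10 + next roll (10) = 20. Cumulative: 20
Frame 2: STRIKE. 10 + next two rolls (10+1) = 21. Cumulative: 41
Frame 3: STRIKE. 10 + next two rolls (1+9) = 20. Cumulative: 61
Frame 4: SPARE (1+9=10). 10 + next roll (9) = 19. Cumulative: 80
Frame 5: SPARE (9+1=10). 10 + next roll (10) = 20. Cumulative: 100
Frame 6: STRIKE. 10 + next two rolls (5+3) = 18. Cumulative: 118
Frame 7: OPEN (5+3=8). Cumulative: 126
Frame 8: OPEN (4+4=8). Cumulative: 134
Frame 9: OPEN (2+5=7). Cumulative: 141
Frame 10: OPEN. Sum of all frame-10 rolls (3+3) = 6. Cumulative: 147

Answer: 20 41 61 80 100 118 126 134 141 147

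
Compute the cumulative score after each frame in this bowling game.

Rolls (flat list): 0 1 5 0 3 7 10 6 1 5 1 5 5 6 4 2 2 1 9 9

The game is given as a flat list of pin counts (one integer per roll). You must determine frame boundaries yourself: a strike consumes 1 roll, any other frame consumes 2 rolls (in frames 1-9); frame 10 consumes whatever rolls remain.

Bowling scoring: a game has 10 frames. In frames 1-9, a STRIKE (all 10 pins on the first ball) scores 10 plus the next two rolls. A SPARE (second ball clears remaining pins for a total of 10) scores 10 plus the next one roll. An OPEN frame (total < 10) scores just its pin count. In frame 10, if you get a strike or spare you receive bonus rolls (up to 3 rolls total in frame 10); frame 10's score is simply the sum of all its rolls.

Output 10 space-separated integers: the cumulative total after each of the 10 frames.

Answer: 1 6 26 43 50 56 72 84 88 107

Derivation:
Frame 1: OPEN (0+1=1). Cumulative: 1
Frame 2: OPEN (5+0=5). Cumulative: 6
Frame 3: SPARE (3+7=10). 10 + next roll (10) = 20. Cumulative: 26
Frame 4: STRIKE. 10 + next two rolls (6+1) = 17. Cumulative: 43
Frame 5: OPEN (6+1=7). Cumulative: 50
Frame 6: OPEN (5+1=6). Cumulative: 56
Frame 7: SPARE (5+5=10). 10 + next roll (6) = 16. Cumulative: 72
Frame 8: SPARE (6+4=10). 10 + next roll (2) = 12. Cumulative: 84
Frame 9: OPEN (2+2=4). Cumulative: 88
Frame 10: SPARE. Sum of all frame-10 rolls (1+9+9) = 19. Cumulative: 107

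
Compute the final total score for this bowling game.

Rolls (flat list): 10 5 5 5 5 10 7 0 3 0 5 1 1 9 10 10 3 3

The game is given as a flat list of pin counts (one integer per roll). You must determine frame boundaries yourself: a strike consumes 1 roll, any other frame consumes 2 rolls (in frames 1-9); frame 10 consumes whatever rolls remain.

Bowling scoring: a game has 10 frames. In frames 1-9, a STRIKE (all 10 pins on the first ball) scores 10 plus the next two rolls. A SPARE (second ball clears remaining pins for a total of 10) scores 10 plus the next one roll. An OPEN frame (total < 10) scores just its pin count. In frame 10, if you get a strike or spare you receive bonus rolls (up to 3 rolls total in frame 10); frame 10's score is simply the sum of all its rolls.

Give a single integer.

Answer: 147

Derivation:
Frame 1: STRIKE. 10 + next two rolls (5+5) = 20. Cumulative: 20
Frame 2: SPARE (5+5=10). 10 + next roll (5) = 15. Cumulative: 35
Frame 3: SPARE (5+5=10). 10 + next roll (10) = 20. Cumulative: 55
Frame 4: STRIKE. 10 + next two rolls (7+0) = 17. Cumulative: 72
Frame 5: OPEN (7+0=7). Cumulative: 79
Frame 6: OPEN (3+0=3). Cumulative: 82
Frame 7: OPEN (5+1=6). Cumulative: 88
Frame 8: SPARE (1+9=10). 10 + next roll (10) = 20. Cumulative: 108
Frame 9: STRIKE. 10 + next two rolls (10+3) = 23. Cumulative: 131
Frame 10: STRIKE. Sum of all frame-10 rolls (10+3+3) = 16. Cumulative: 147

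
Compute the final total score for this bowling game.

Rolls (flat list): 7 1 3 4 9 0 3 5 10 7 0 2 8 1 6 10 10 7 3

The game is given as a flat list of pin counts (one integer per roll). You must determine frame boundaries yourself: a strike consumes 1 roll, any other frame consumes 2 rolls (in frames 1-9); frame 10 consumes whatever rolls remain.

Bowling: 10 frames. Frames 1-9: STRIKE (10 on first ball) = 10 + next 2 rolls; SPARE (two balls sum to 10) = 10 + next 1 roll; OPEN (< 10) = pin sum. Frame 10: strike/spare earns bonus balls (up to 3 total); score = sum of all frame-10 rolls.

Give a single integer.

Answer: 121

Derivation:
Frame 1: OPEN (7+1=8). Cumulative: 8
Frame 2: OPEN (3+4=7). Cumulative: 15
Frame 3: OPEN (9+0=9). Cumulative: 24
Frame 4: OPEN (3+5=8). Cumulative: 32
Frame 5: STRIKE. 10 + next two rolls (7+0) = 17. Cumulative: 49
Frame 6: OPEN (7+0=7). Cumulative: 56
Frame 7: SPARE (2+8=10). 10 + next roll (1) = 11. Cumulative: 67
Frame 8: OPEN (1+6=7). Cumulative: 74
Frame 9: STRIKE. 10 + next two rolls (10+7) = 27. Cumulative: 101
Frame 10: STRIKE. Sum of all frame-10 rolls (10+7+3) = 20. Cumulative: 121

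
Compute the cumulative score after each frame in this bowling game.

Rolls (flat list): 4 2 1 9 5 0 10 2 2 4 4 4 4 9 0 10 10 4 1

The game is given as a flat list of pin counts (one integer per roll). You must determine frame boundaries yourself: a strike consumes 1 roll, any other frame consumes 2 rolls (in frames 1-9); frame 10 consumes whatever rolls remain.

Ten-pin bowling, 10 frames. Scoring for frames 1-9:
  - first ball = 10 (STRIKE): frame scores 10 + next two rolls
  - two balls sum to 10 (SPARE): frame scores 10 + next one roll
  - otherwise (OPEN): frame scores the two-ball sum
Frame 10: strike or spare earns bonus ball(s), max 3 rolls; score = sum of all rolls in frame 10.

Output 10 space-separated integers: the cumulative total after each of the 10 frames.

Answer: 6 21 26 40 44 52 60 69 93 108

Derivation:
Frame 1: OPEN (4+2=6). Cumulative: 6
Frame 2: SPARE (1+9=10). 10 + next roll (5) = 15. Cumulative: 21
Frame 3: OPEN (5+0=5). Cumulative: 26
Frame 4: STRIKE. 10 + next two rolls (2+2) = 14. Cumulative: 40
Frame 5: OPEN (2+2=4). Cumulative: 44
Frame 6: OPEN (4+4=8). Cumulative: 52
Frame 7: OPEN (4+4=8). Cumulative: 60
Frame 8: OPEN (9+0=9). Cumulative: 69
Frame 9: STRIKE. 10 + next two rolls (10+4) = 24. Cumulative: 93
Frame 10: STRIKE. Sum of all frame-10 rolls (10+4+1) = 15. Cumulative: 108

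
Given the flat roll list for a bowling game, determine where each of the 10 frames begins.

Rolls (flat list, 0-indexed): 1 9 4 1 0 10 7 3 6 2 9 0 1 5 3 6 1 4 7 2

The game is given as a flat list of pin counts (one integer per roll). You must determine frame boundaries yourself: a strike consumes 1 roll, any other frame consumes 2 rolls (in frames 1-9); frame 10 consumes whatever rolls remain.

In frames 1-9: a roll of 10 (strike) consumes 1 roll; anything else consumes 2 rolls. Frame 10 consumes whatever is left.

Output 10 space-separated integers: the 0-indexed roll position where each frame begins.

Frame 1 starts at roll index 0: rolls=1,9 (sum=10), consumes 2 rolls
Frame 2 starts at roll index 2: rolls=4,1 (sum=5), consumes 2 rolls
Frame 3 starts at roll index 4: rolls=0,10 (sum=10), consumes 2 rolls
Frame 4 starts at roll index 6: rolls=7,3 (sum=10), consumes 2 rolls
Frame 5 starts at roll index 8: rolls=6,2 (sum=8), consumes 2 rolls
Frame 6 starts at roll index 10: rolls=9,0 (sum=9), consumes 2 rolls
Frame 7 starts at roll index 12: rolls=1,5 (sum=6), consumes 2 rolls
Frame 8 starts at roll index 14: rolls=3,6 (sum=9), consumes 2 rolls
Frame 9 starts at roll index 16: rolls=1,4 (sum=5), consumes 2 rolls
Frame 10 starts at roll index 18: 2 remaining rolls

Answer: 0 2 4 6 8 10 12 14 16 18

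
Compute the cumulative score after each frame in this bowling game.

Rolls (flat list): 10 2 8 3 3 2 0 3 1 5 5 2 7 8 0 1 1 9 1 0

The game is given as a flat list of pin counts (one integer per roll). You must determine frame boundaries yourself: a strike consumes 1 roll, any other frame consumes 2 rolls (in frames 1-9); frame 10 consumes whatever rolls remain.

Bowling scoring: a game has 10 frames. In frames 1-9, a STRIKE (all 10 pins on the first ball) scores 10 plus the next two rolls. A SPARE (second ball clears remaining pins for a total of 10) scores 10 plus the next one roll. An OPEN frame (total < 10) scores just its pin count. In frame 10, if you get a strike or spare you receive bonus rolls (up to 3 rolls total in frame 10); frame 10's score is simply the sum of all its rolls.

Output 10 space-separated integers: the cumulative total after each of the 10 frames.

Answer: 20 33 39 41 45 57 66 74 76 86

Derivation:
Frame 1: STRIKE. 10 + next two rolls (2+8) = 20. Cumulative: 20
Frame 2: SPARE (2+8=10). 10 + next roll (3) = 13. Cumulative: 33
Frame 3: OPEN (3+3=6). Cumulative: 39
Frame 4: OPEN (2+0=2). Cumulative: 41
Frame 5: OPEN (3+1=4). Cumulative: 45
Frame 6: SPARE (5+5=10). 10 + next roll (2) = 12. Cumulative: 57
Frame 7: OPEN (2+7=9). Cumulative: 66
Frame 8: OPEN (8+0=8). Cumulative: 74
Frame 9: OPEN (1+1=2). Cumulative: 76
Frame 10: SPARE. Sum of all frame-10 rolls (9+1+0) = 10. Cumulative: 86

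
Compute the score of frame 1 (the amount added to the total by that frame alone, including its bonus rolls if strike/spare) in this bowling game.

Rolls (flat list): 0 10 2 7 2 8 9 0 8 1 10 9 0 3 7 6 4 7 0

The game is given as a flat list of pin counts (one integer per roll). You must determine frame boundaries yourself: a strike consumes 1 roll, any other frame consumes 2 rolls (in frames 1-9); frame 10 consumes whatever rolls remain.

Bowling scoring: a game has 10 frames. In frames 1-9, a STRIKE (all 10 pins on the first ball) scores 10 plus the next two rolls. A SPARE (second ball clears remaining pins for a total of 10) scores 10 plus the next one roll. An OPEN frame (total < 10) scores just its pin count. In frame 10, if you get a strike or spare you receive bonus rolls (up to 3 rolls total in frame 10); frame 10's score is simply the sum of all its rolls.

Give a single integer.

Answer: 12

Derivation:
Frame 1: SPARE (0+10=10). 10 + next roll (2) = 12. Cumulative: 12
Frame 2: OPEN (2+7=9). Cumulative: 21
Frame 3: SPARE (2+8=10). 10 + next roll (9) = 19. Cumulative: 40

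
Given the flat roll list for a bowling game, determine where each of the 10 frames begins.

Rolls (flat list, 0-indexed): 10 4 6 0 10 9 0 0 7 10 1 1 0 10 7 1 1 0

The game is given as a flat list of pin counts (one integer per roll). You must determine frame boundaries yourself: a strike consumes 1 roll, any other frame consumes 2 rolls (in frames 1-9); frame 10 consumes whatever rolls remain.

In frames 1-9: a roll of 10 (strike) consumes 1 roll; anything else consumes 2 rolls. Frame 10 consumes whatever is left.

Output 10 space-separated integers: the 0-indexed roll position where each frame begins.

Answer: 0 1 3 5 7 9 10 12 14 16

Derivation:
Frame 1 starts at roll index 0: roll=10 (strike), consumes 1 roll
Frame 2 starts at roll index 1: rolls=4,6 (sum=10), consumes 2 rolls
Frame 3 starts at roll index 3: rolls=0,10 (sum=10), consumes 2 rolls
Frame 4 starts at roll index 5: rolls=9,0 (sum=9), consumes 2 rolls
Frame 5 starts at roll index 7: rolls=0,7 (sum=7), consumes 2 rolls
Frame 6 starts at roll index 9: roll=10 (strike), consumes 1 roll
Frame 7 starts at roll index 10: rolls=1,1 (sum=2), consumes 2 rolls
Frame 8 starts at roll index 12: rolls=0,10 (sum=10), consumes 2 rolls
Frame 9 starts at roll index 14: rolls=7,1 (sum=8), consumes 2 rolls
Frame 10 starts at roll index 16: 2 remaining rolls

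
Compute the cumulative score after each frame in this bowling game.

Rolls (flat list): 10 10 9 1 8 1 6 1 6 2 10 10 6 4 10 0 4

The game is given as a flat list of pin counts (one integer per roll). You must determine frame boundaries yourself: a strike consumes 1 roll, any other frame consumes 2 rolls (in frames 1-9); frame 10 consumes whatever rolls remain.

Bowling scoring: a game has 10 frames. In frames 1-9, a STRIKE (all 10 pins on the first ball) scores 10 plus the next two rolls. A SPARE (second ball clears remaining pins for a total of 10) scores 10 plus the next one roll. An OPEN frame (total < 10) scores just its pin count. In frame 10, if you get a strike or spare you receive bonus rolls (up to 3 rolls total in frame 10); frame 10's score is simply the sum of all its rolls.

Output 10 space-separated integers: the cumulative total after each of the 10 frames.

Answer: 29 49 67 76 83 91 117 137 157 171

Derivation:
Frame 1: STRIKE. 10 + next two rolls (10+9) = 29. Cumulative: 29
Frame 2: STRIKE. 10 + next two rolls (9+1) = 20. Cumulative: 49
Frame 3: SPARE (9+1=10). 10 + next roll (8) = 18. Cumulative: 67
Frame 4: OPEN (8+1=9). Cumulative: 76
Frame 5: OPEN (6+1=7). Cumulative: 83
Frame 6: OPEN (6+2=8). Cumulative: 91
Frame 7: STRIKE. 10 + next two rolls (10+6) = 26. Cumulative: 117
Frame 8: STRIKE. 10 + next two rolls (6+4) = 20. Cumulative: 137
Frame 9: SPARE (6+4=10). 10 + next roll (10) = 20. Cumulative: 157
Frame 10: STRIKE. Sum of all frame-10 rolls (10+0+4) = 14. Cumulative: 171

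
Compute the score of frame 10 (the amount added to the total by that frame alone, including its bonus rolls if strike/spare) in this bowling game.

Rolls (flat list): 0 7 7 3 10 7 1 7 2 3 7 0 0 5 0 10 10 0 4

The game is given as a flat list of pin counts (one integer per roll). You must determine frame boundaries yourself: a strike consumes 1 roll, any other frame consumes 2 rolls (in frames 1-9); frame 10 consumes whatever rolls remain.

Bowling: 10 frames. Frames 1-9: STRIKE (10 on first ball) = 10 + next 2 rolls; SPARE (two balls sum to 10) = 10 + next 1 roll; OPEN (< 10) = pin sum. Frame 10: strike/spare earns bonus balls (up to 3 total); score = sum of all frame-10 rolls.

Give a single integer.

Answer: 14

Derivation:
Frame 1: OPEN (0+7=7). Cumulative: 7
Frame 2: SPARE (7+3=10). 10 + next roll (10) = 20. Cumulative: 27
Frame 3: STRIKE. 10 + next two rolls (7+1) = 18. Cumulative: 45
Frame 4: OPEN (7+1=8). Cumulative: 53
Frame 5: OPEN (7+2=9). Cumulative: 62
Frame 6: SPARE (3+7=10). 10 + next roll (0) = 10. Cumulative: 72
Frame 7: OPEN (0+0=0). Cumulative: 72
Frame 8: OPEN (5+0=5). Cumulative: 77
Frame 9: STRIKE. 10 + next two rolls (10+0) = 20. Cumulative: 97
Frame 10: STRIKE. Sum of all frame-10 rolls (10+0+4) = 14. Cumulative: 111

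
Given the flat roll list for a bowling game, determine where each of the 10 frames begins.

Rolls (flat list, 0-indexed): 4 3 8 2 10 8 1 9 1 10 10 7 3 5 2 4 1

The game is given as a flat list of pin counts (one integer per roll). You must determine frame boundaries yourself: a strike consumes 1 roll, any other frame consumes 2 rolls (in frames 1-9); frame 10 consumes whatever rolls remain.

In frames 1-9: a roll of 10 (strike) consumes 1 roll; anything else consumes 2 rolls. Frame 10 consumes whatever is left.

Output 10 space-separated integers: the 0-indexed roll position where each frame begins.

Frame 1 starts at roll index 0: rolls=4,3 (sum=7), consumes 2 rolls
Frame 2 starts at roll index 2: rolls=8,2 (sum=10), consumes 2 rolls
Frame 3 starts at roll index 4: roll=10 (strike), consumes 1 roll
Frame 4 starts at roll index 5: rolls=8,1 (sum=9), consumes 2 rolls
Frame 5 starts at roll index 7: rolls=9,1 (sum=10), consumes 2 rolls
Frame 6 starts at roll index 9: roll=10 (strike), consumes 1 roll
Frame 7 starts at roll index 10: roll=10 (strike), consumes 1 roll
Frame 8 starts at roll index 11: rolls=7,3 (sum=10), consumes 2 rolls
Frame 9 starts at roll index 13: rolls=5,2 (sum=7), consumes 2 rolls
Frame 10 starts at roll index 15: 2 remaining rolls

Answer: 0 2 4 5 7 9 10 11 13 15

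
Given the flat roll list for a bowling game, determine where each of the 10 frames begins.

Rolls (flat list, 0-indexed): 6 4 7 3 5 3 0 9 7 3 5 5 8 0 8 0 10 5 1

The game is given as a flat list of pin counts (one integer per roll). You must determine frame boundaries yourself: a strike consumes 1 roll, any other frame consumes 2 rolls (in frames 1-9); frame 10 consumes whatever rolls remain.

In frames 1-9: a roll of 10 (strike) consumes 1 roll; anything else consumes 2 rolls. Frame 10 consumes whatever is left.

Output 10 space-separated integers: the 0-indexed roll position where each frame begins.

Frame 1 starts at roll index 0: rolls=6,4 (sum=10), consumes 2 rolls
Frame 2 starts at roll index 2: rolls=7,3 (sum=10), consumes 2 rolls
Frame 3 starts at roll index 4: rolls=5,3 (sum=8), consumes 2 rolls
Frame 4 starts at roll index 6: rolls=0,9 (sum=9), consumes 2 rolls
Frame 5 starts at roll index 8: rolls=7,3 (sum=10), consumes 2 rolls
Frame 6 starts at roll index 10: rolls=5,5 (sum=10), consumes 2 rolls
Frame 7 starts at roll index 12: rolls=8,0 (sum=8), consumes 2 rolls
Frame 8 starts at roll index 14: rolls=8,0 (sum=8), consumes 2 rolls
Frame 9 starts at roll index 16: roll=10 (strike), consumes 1 roll
Frame 10 starts at roll index 17: 2 remaining rolls

Answer: 0 2 4 6 8 10 12 14 16 17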